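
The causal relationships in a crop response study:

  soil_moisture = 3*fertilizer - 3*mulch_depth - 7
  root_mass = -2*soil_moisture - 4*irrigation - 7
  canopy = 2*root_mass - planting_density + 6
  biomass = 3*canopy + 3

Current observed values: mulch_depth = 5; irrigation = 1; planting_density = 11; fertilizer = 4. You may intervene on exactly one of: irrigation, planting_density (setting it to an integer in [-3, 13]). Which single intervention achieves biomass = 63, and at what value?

set planting_density = 4

Intervening on irrigation: biomass = -24*irrigation + 66. Reaching 63 requires irrigation = 1/8, not an integer.
Intervening on planting_density: with other inputs at their observed values, biomass = -3*planting_density + 75. Solving for 63 gives planting_density = 4, within [-3, 13].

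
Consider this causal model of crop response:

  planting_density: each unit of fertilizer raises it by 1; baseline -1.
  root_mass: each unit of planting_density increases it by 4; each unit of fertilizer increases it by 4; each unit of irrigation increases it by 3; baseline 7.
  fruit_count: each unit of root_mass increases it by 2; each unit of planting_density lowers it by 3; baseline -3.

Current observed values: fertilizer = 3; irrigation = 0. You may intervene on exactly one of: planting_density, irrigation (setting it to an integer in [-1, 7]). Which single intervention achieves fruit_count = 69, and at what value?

Intervening on planting_density: fruit_count = 5*planting_density + 35. Reaching 69 requires planting_density = 34/5, not an integer.
Intervening on irrigation: with other inputs at their observed values, fruit_count = 6*irrigation + 45. Solving for 69 gives irrigation = 4, within [-1, 7].

set irrigation = 4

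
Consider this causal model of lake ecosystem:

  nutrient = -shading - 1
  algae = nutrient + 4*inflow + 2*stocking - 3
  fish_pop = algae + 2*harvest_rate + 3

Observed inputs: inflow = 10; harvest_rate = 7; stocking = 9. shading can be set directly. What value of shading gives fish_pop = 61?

shading = 10

Substituting into the algae equation gives algae = -shading + 54.
Substituting into the fish_pop equation gives fish_pop = -shading + 71.
Solve -shading + 71 = 61: shading = (61 - 71) / -1 = 10.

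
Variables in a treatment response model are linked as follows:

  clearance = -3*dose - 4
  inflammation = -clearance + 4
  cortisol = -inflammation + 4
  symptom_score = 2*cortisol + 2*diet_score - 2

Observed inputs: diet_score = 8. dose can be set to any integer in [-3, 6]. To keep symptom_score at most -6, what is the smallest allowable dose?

dose = 2

Substituting into the inflammation equation gives inflammation = 3*dose + 8.
Substituting into the cortisol equation gives cortisol = -3*dose - 4.
Substituting into the symptom_score equation gives symptom_score = -6*dose + 6.
Require -6*dose + 6 ≤ -6, so dose ≥ 2.
The smallest integer in [-3, 6] satisfying this is 2.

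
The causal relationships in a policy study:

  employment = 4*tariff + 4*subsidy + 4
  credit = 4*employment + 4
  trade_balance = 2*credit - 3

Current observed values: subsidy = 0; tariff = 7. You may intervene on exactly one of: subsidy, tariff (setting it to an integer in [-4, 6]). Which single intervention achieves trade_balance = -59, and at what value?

Intervening on subsidy: trade_balance = 32*subsidy + 261. Reaching -59 requires subsidy = -10, outside [-4, 6].
Intervening on tariff: with other inputs at their observed values, trade_balance = 32*tariff + 37. Solving for -59 gives tariff = -3, within [-4, 6].

set tariff = -3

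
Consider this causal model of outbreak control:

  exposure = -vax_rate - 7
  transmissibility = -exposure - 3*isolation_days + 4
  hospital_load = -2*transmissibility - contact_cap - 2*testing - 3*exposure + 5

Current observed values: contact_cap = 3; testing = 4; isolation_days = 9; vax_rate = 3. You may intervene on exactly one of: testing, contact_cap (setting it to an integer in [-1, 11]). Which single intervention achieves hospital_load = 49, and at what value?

set contact_cap = 4

Intervening on testing: hospital_load = -2*testing + 58. Reaching 49 requires testing = 9/2, not an integer.
Intervening on contact_cap: with other inputs at their observed values, hospital_load = -contact_cap + 53. Solving for 49 gives contact_cap = 4, within [-1, 11].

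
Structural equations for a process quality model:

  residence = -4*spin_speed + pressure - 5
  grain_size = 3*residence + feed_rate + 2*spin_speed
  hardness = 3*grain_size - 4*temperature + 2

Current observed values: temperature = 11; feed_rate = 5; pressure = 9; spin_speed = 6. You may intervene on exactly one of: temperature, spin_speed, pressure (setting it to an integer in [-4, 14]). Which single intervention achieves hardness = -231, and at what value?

set spin_speed = 8

Intervening on temperature: hardness = -4*temperature - 127. Reaching -231 requires temperature = 26, outside [-4, 14].
Intervening on spin_speed: with other inputs at their observed values, hardness = -30*spin_speed + 9. Solving for -231 gives spin_speed = 8, within [-4, 14].
Intervening on pressure: hardness = 9*pressure - 252. Reaching -231 requires pressure = 7/3, not an integer.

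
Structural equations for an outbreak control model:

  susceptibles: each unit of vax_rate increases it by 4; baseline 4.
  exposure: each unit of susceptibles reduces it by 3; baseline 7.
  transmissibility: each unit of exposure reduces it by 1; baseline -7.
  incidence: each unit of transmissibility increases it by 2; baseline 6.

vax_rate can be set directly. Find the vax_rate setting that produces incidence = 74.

vax_rate = 3

Substituting into the exposure equation gives exposure = -12*vax_rate - 5.
This gives transmissibility = 12*vax_rate - 2.
Substituting into the incidence equation gives incidence = 24*vax_rate + 2.
Solve 24*vax_rate + 2 = 74: vax_rate = (74 - 2) / 24 = 3.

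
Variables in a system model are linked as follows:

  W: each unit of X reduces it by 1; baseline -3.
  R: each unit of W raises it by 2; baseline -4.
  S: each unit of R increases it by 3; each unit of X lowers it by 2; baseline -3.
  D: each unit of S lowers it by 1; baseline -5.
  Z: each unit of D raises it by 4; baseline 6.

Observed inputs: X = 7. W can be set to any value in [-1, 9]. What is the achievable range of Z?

-114 to 126

Intervening on W fixes its value directly, overriding its dependence on X.
Substituting into the S equation gives S = 6*W - 29.
Substituting into the D equation gives D = -6*W + 24.
This gives Z = -24*W + 102.
Linear in W, so extremes are at the endpoints: W = -1 gives Z = 126; W = 9 gives Z = -114.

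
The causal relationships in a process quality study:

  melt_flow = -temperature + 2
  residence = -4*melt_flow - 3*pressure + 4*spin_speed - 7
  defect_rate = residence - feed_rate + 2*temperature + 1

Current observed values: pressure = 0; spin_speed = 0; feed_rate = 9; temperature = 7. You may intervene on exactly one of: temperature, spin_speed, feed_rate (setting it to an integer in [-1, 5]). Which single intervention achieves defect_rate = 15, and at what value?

Intervening on temperature: defect_rate = 6*temperature - 23. Reaching 15 requires temperature = 19/3, not an integer.
Intervening on spin_speed: with other inputs at their observed values, defect_rate = 4*spin_speed + 19. Solving for 15 gives spin_speed = -1, within [-1, 5].
Intervening on feed_rate: defect_rate = -feed_rate + 28. Reaching 15 requires feed_rate = 13, outside [-1, 5].

set spin_speed = -1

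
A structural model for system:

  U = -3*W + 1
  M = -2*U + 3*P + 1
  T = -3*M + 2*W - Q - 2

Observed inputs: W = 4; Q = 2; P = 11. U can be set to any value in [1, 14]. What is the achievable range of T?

Intervening on U fixes its value directly, overriding its dependence on W.
Substituting into the M equation gives M = -2*U + 34.
T becomes 6*U - 98.
Linear in U, so extremes are at the endpoints: U = 1 gives T = -92; U = 14 gives T = -14.

-92 to -14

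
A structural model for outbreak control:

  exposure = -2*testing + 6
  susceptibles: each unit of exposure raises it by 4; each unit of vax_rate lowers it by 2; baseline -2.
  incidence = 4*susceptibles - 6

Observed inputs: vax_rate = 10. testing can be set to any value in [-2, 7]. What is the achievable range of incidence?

Substituting into the susceptibles equation gives susceptibles = -8*testing + 2.
This gives incidence = -32*testing + 2.
Linear in testing, so extremes are at the endpoints: testing = -2 gives incidence = 66; testing = 7 gives incidence = -222.

-222 to 66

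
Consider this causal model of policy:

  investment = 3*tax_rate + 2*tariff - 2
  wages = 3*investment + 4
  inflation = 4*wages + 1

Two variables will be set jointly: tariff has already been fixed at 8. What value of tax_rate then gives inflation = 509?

tax_rate = 9

With tariff held at 8:
Substituting into the investment equation gives investment = 3*tax_rate + 14.
Substituting into the wages equation gives wages = 9*tax_rate + 46.
Substituting into the inflation equation gives inflation = 36*tax_rate + 185.
Solve 36*tax_rate + 185 = 509: tax_rate = (509 - 185) / 36 = 9.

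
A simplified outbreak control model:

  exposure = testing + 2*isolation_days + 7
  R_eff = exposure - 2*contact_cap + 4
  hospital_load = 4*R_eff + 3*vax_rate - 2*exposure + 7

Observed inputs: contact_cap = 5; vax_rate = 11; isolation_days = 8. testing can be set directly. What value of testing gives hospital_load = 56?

testing = -3

Substituting into the exposure equation gives exposure = testing + 23.
Substituting into the R_eff equation gives R_eff = testing + 17.
Substituting into the hospital_load equation gives hospital_load = 2*testing + 62.
Solve 2*testing + 62 = 56: testing = (56 - 62) / 2 = -3.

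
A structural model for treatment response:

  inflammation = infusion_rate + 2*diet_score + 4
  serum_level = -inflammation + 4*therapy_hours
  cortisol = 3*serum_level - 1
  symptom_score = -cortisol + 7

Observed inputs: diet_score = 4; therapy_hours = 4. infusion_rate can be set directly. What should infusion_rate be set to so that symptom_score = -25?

infusion_rate = -7

Substituting into the inflammation equation gives inflammation = infusion_rate + 12.
Substituting into the serum_level equation gives serum_level = -infusion_rate + 4.
Substituting into the cortisol equation gives cortisol = -3*infusion_rate + 11.
So symptom_score = 3*infusion_rate - 4.
Solve 3*infusion_rate - 4 = -25: infusion_rate = (-25 + 4) / 3 = -7.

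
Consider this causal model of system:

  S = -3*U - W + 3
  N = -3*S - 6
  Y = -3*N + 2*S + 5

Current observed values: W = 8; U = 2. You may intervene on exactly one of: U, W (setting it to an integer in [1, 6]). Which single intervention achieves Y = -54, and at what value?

set W = 4

Intervening on U: Y = -33*U - 32. Reaching -54 requires U = 2/3, not an integer.
Intervening on W: with other inputs at their observed values, Y = -11*W - 10. Solving for -54 gives W = 4, within [1, 6].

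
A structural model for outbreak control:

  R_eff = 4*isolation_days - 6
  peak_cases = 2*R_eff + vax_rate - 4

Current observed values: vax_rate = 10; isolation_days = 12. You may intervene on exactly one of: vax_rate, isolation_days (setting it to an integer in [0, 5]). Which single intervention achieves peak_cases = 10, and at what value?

set isolation_days = 2

Intervening on vax_rate: peak_cases = vax_rate + 80. Reaching 10 requires vax_rate = -70, outside [0, 5].
Intervening on isolation_days: with other inputs at their observed values, peak_cases = 8*isolation_days - 6. Solving for 10 gives isolation_days = 2, within [0, 5].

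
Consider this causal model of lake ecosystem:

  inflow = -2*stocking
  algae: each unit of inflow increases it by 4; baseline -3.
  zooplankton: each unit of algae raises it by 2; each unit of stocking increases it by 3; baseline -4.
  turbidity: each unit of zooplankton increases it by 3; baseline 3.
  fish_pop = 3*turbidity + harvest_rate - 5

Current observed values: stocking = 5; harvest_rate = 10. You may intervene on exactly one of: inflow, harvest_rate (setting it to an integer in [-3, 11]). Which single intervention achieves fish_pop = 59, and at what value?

set inflow = 0

Intervening on inflow: with other inputs at their observed values, fish_pop = 72*inflow + 59. Solving for 59 gives inflow = 0, within [-3, 11].
Intervening on harvest_rate: fish_pop = harvest_rate - 671. Reaching 59 requires harvest_rate = 730, outside [-3, 11].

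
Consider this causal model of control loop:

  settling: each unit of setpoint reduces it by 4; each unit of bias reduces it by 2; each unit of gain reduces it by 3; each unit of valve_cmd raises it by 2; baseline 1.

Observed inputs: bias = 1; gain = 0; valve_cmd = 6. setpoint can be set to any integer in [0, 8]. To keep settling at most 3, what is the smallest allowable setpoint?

Substituting into the settling equation gives settling = -4*setpoint + 11.
Require -4*setpoint + 11 ≤ 3, so setpoint ≥ 2.
The smallest integer in [0, 8] satisfying this is 2.

setpoint = 2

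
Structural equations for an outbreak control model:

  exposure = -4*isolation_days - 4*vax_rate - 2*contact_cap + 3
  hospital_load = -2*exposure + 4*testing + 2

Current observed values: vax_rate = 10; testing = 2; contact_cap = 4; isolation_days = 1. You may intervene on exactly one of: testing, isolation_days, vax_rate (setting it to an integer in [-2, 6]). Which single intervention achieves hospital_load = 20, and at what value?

set vax_rate = -1

Intervening on testing: hospital_load = 4*testing + 100. Reaching 20 requires testing = -20, outside [-2, 6].
Intervening on isolation_days: hospital_load = 8*isolation_days + 100. Reaching 20 requires isolation_days = -10, outside [-2, 6].
Intervening on vax_rate: with other inputs at their observed values, hospital_load = 8*vax_rate + 28. Solving for 20 gives vax_rate = -1, within [-2, 6].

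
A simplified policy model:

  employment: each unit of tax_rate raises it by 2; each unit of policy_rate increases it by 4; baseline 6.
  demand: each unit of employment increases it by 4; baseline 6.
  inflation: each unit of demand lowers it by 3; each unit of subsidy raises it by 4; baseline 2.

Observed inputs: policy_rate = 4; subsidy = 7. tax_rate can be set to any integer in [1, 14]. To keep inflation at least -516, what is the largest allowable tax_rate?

tax_rate = 11

Substituting into the employment equation gives employment = 2*tax_rate + 22.
Substituting into the demand equation gives demand = 8*tax_rate + 94.
inflation becomes -24*tax_rate - 252.
Require -24*tax_rate - 252 ≥ -516, so tax_rate ≤ 11.
The largest integer in [1, 14] satisfying this is 11.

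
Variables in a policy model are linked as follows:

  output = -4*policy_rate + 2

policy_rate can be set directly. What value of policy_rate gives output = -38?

policy_rate = 10

Solve -4*policy_rate + 2 = -38: policy_rate = (-38 - 2) / -4 = 10.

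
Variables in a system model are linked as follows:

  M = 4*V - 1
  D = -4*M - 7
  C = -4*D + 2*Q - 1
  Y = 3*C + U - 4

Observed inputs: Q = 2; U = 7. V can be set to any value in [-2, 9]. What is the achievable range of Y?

-336 to 1776

Substituting into the D equation gives D = -16*V - 3.
So C = 64*V + 15.
Substituting into the Y equation gives Y = 192*V + 48.
Linear in V, so extremes are at the endpoints: V = -2 gives Y = -336; V = 9 gives Y = 1776.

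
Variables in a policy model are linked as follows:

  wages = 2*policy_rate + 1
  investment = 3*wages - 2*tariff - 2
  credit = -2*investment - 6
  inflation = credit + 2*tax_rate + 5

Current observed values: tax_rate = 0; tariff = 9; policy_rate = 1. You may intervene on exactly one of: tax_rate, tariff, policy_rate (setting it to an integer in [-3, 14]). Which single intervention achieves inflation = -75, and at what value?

set policy_rate = 9

Intervening on tax_rate: inflation = 2*tax_rate + 21. Reaching -75 requires tax_rate = -48, outside [-3, 14].
Intervening on tariff: inflation = 4*tariff - 15. Reaching -75 requires tariff = -15, outside [-3, 14].
Intervening on policy_rate: with other inputs at their observed values, inflation = -12*policy_rate + 33. Solving for -75 gives policy_rate = 9, within [-3, 14].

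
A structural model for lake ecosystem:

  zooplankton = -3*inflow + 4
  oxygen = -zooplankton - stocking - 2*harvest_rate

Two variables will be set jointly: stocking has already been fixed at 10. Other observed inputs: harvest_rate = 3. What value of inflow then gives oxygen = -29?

inflow = -3

With stocking held at 10:
Substituting into the oxygen equation gives oxygen = 3*inflow - 20.
Solve 3*inflow - 20 = -29: inflow = (-29 + 20) / 3 = -3.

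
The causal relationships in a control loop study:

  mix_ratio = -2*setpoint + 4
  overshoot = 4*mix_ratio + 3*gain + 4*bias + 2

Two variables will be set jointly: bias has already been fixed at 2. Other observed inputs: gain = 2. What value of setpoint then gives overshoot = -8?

setpoint = 5

With bias held at 2:
Substituting into the overshoot equation gives overshoot = -8*setpoint + 32.
Solve -8*setpoint + 32 = -8: setpoint = (-8 - 32) / -8 = 5.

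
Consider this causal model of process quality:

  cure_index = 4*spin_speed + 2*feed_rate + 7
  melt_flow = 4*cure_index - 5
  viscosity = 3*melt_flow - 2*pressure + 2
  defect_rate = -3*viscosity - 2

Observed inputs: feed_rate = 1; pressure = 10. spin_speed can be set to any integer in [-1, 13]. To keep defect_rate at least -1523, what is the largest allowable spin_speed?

Substituting into the cure_index equation gives cure_index = 4*spin_speed + 9.
This gives melt_flow = 16*spin_speed + 31.
Substituting into the viscosity equation gives viscosity = 48*spin_speed + 75.
Substituting into the defect_rate equation gives defect_rate = -144*spin_speed - 227.
Require -144*spin_speed - 227 ≥ -1523, so spin_speed ≤ 9.
The largest integer in [-1, 13] satisfying this is 9.

spin_speed = 9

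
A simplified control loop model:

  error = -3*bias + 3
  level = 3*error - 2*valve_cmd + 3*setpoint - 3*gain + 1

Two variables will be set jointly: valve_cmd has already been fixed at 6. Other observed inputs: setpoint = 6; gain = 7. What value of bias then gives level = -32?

bias = 3

With valve_cmd held at 6:
Substituting into the level equation gives level = -9*bias - 5.
Solve -9*bias - 5 = -32: bias = (-32 + 5) / -9 = 3.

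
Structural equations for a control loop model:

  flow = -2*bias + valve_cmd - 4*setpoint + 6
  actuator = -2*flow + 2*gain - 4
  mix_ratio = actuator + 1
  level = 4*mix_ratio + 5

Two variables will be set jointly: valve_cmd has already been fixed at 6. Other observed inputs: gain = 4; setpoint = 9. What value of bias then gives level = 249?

With valve_cmd held at 6:
Substituting into the flow equation gives flow = -2*bias - 24.
actuator becomes 4*bias + 52.
This gives mix_ratio = 4*bias + 53.
Substituting into the level equation gives level = 16*bias + 217.
Solve 16*bias + 217 = 249: bias = (249 - 217) / 16 = 2.

bias = 2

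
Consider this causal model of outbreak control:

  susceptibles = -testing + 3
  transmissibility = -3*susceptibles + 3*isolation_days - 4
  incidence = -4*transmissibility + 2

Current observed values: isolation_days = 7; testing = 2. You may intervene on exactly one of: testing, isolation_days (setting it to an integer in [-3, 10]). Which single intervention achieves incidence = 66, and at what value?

set isolation_days = -3

Intervening on testing: incidence = -12*testing - 30. Reaching 66 requires testing = -8, outside [-3, 10].
Intervening on isolation_days: with other inputs at their observed values, incidence = -12*isolation_days + 30. Solving for 66 gives isolation_days = -3, within [-3, 10].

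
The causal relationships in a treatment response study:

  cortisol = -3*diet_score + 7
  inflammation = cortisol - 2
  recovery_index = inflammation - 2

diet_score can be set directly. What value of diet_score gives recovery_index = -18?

diet_score = 7

Substituting into the inflammation equation gives inflammation = -3*diet_score + 5.
This gives recovery_index = -3*diet_score + 3.
Solve -3*diet_score + 3 = -18: diet_score = (-18 - 3) / -3 = 7.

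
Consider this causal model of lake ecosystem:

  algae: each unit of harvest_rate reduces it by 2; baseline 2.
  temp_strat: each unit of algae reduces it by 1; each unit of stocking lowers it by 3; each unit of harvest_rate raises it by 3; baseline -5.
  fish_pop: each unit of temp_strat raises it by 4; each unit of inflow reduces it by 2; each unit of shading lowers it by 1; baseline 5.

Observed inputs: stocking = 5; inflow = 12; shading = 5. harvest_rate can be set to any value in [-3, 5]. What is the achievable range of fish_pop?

Substituting into the temp_strat equation gives temp_strat = 5*harvest_rate - 22.
Substituting into the fish_pop equation gives fish_pop = 20*harvest_rate - 112.
Linear in harvest_rate, so extremes are at the endpoints: harvest_rate = -3 gives fish_pop = -172; harvest_rate = 5 gives fish_pop = -12.

-172 to -12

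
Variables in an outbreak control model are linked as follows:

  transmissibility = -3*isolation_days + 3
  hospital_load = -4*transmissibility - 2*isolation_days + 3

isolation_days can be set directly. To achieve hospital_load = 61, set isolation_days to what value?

Substituting into the hospital_load equation gives hospital_load = 10*isolation_days - 9.
Solve 10*isolation_days - 9 = 61: isolation_days = (61 + 9) / 10 = 7.

isolation_days = 7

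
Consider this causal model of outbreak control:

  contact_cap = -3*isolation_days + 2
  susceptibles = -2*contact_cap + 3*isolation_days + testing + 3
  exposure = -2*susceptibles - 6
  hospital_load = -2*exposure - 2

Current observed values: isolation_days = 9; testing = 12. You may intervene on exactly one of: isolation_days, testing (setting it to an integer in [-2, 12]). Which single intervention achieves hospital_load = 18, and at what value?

Intervening on isolation_days: with other inputs at their observed values, hospital_load = 36*isolation_days + 54. Solving for 18 gives isolation_days = -1, within [-2, 12].
Intervening on testing: hospital_load = 4*testing + 330. Reaching 18 requires testing = -78, outside [-2, 12].

set isolation_days = -1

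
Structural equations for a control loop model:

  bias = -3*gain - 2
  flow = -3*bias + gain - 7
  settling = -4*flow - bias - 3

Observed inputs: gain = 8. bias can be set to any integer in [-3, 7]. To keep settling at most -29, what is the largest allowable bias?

bias = -2

Intervening on bias fixes its value directly, overriding its dependence on gain.
Substituting into the flow equation gives flow = -3*bias + 1.
So settling = 11*bias - 7.
Require 11*bias - 7 ≤ -29, so bias ≤ -2.
The largest integer in [-3, 7] satisfying this is -2.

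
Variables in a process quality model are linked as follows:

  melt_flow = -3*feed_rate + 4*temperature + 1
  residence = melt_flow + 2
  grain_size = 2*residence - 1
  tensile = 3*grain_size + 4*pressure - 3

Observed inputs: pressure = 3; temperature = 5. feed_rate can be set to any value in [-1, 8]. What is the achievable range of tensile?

Substituting into the melt_flow equation gives melt_flow = -3*feed_rate + 21.
Substituting into the residence equation gives residence = -3*feed_rate + 23.
Substituting into the grain_size equation gives grain_size = -6*feed_rate + 45.
So tensile = -18*feed_rate + 144.
Linear in feed_rate, so extremes are at the endpoints: feed_rate = -1 gives tensile = 162; feed_rate = 8 gives tensile = 0.

0 to 162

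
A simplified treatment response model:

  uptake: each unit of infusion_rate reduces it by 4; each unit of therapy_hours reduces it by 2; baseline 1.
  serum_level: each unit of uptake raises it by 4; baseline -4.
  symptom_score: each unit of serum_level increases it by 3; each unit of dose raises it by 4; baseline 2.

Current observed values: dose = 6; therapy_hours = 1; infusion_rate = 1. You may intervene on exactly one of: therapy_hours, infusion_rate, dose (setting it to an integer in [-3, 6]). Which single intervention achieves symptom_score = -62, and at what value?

Intervening on therapy_hours: symptom_score = -24*therapy_hours - 22. Reaching -62 requires therapy_hours = 5/3, not an integer.
Intervening on infusion_rate: symptom_score = -48*infusion_rate + 2. Reaching -62 requires infusion_rate = 4/3, not an integer.
Intervening on dose: with other inputs at their observed values, symptom_score = 4*dose - 70. Solving for -62 gives dose = 2, within [-3, 6].

set dose = 2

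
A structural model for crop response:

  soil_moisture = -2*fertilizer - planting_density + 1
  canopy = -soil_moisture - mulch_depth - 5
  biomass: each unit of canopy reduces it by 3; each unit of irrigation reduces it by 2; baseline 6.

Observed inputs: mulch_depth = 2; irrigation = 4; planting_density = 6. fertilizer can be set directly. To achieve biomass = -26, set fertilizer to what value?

Substituting into the soil_moisture equation gives soil_moisture = -2*fertilizer - 5.
Substituting into the canopy equation gives canopy = 2*fertilizer - 2.
Substituting into the biomass equation gives biomass = -6*fertilizer + 4.
Solve -6*fertilizer + 4 = -26: fertilizer = (-26 - 4) / -6 = 5.

fertilizer = 5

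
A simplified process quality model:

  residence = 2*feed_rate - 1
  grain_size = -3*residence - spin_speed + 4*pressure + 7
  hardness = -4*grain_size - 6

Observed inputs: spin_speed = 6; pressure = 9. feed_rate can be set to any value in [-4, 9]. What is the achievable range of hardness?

Substituting into the grain_size equation gives grain_size = -6*feed_rate + 40.
Substituting into the hardness equation gives hardness = 24*feed_rate - 166.
Linear in feed_rate, so extremes are at the endpoints: feed_rate = -4 gives hardness = -262; feed_rate = 9 gives hardness = 50.

-262 to 50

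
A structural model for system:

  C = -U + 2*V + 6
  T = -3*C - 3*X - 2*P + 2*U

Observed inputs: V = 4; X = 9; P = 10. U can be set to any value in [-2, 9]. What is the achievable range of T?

-99 to -44

Substituting into the C equation gives C = -U + 14.
So T = 5*U - 89.
Linear in U, so extremes are at the endpoints: U = -2 gives T = -99; U = 9 gives T = -44.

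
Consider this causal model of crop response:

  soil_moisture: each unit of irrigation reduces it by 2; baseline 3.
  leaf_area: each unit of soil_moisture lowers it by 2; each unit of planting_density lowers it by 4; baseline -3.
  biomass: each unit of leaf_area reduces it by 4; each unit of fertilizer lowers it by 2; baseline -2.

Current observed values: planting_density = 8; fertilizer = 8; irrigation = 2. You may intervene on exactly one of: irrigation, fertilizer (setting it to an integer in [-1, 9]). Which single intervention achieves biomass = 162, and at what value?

Intervening on irrigation: with other inputs at their observed values, biomass = -16*irrigation + 146. Solving for 162 gives irrigation = -1, within [-1, 9].
Intervening on fertilizer: biomass = -2*fertilizer + 130. Reaching 162 requires fertilizer = -16, outside [-1, 9].

set irrigation = -1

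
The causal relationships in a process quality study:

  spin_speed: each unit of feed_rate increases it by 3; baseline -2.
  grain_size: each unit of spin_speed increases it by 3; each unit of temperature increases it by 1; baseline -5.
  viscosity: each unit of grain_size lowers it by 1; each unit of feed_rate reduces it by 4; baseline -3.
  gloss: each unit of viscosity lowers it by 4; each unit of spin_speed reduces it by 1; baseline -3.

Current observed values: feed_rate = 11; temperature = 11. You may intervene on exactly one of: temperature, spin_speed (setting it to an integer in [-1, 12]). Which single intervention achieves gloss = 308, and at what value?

set spin_speed = 9

Intervening on temperature: gloss = 4*temperature + 506. Reaching 308 requires temperature = -99/2, not an integer.
Intervening on spin_speed: with other inputs at their observed values, gloss = 11*spin_speed + 209. Solving for 308 gives spin_speed = 9, within [-1, 12].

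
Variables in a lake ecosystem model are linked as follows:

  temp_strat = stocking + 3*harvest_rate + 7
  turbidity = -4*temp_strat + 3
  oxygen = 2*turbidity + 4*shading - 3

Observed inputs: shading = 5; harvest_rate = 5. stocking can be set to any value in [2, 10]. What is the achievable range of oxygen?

Substituting into the temp_strat equation gives temp_strat = stocking + 22.
turbidity becomes -4*stocking - 85.
This gives oxygen = -8*stocking - 153.
Linear in stocking, so extremes are at the endpoints: stocking = 2 gives oxygen = -169; stocking = 10 gives oxygen = -233.

-233 to -169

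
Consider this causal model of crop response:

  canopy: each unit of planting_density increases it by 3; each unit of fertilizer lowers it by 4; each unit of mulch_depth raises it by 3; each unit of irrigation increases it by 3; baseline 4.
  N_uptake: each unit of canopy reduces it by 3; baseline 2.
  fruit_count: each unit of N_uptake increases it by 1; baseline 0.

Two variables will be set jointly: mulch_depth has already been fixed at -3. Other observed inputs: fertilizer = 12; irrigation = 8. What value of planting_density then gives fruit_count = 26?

With mulch_depth held at -3:
Substituting into the canopy equation gives canopy = 3*planting_density - 29.
So N_uptake = -9*planting_density + 89.
Substituting into the fruit_count equation gives fruit_count = -9*planting_density + 89.
Solve -9*planting_density + 89 = 26: planting_density = (26 - 89) / -9 = 7.

planting_density = 7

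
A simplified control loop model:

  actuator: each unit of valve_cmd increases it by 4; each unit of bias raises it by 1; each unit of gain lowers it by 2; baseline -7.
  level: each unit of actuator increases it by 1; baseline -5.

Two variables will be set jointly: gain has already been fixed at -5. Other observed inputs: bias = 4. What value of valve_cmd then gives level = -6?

With gain held at -5:
Substituting into the actuator equation gives actuator = 4*valve_cmd + 7.
So level = 4*valve_cmd + 2.
Solve 4*valve_cmd + 2 = -6: valve_cmd = (-6 - 2) / 4 = -2.

valve_cmd = -2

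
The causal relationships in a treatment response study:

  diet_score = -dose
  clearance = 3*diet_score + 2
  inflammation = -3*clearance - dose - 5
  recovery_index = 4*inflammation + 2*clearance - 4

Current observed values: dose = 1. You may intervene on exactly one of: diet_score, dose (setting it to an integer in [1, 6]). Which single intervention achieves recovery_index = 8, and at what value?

Intervening on diet_score: recovery_index = -30*diet_score - 48. Reaching 8 requires diet_score = -28/15, not an integer.
Intervening on dose: with other inputs at their observed values, recovery_index = 26*dose - 44. Solving for 8 gives dose = 2, within [1, 6].

set dose = 2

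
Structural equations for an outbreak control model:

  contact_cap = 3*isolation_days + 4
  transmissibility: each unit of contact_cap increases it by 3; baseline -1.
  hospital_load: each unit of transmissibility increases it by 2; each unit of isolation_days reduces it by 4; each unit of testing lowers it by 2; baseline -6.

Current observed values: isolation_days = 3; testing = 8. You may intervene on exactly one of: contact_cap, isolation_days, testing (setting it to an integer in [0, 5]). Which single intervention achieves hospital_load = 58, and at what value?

set testing = 0

Intervening on contact_cap: hospital_load = 6*contact_cap - 36. Reaching 58 requires contact_cap = 47/3, not an integer.
Intervening on isolation_days: hospital_load = 14*isolation_days. Reaching 58 requires isolation_days = 29/7, not an integer.
Intervening on testing: with other inputs at their observed values, hospital_load = -2*testing + 58. Solving for 58 gives testing = 0, within [0, 5].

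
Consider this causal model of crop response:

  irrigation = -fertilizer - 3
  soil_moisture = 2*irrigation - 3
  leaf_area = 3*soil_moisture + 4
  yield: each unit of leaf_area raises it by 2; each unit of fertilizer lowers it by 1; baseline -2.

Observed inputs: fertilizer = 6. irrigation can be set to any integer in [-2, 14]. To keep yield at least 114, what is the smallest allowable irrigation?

Intervening on irrigation fixes its value directly, overriding its dependence on fertilizer.
Substituting into the leaf_area equation gives leaf_area = 6*irrigation - 5.
So yield = 12*irrigation - 18.
Require 12*irrigation - 18 ≥ 114, so irrigation ≥ 11.
The smallest integer in [-2, 14] satisfying this is 11.

irrigation = 11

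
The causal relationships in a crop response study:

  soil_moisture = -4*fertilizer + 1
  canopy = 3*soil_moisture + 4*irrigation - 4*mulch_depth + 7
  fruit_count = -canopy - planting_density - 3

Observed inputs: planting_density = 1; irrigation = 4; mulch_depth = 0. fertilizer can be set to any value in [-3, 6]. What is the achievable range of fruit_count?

-66 to 42

Substituting into the canopy equation gives canopy = -12*fertilizer + 26.
fruit_count becomes 12*fertilizer - 30.
Linear in fertilizer, so extremes are at the endpoints: fertilizer = -3 gives fruit_count = -66; fertilizer = 6 gives fruit_count = 42.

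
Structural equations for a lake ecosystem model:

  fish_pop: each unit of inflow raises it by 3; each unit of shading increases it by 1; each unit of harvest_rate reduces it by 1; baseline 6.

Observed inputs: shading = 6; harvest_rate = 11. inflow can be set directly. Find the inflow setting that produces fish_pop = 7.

Substituting into the fish_pop equation gives fish_pop = 3*inflow + 1.
Solve 3*inflow + 1 = 7: inflow = (7 - 1) / 3 = 2.

inflow = 2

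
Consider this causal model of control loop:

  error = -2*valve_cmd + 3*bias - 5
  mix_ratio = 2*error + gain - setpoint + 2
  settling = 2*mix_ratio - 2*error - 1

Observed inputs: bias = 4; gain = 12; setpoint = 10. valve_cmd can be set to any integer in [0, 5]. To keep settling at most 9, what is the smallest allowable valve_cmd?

valve_cmd = 3

Substituting into the error equation gives error = -2*valve_cmd + 7.
This gives mix_ratio = -4*valve_cmd + 18.
This gives settling = -4*valve_cmd + 21.
Require -4*valve_cmd + 21 ≤ 9, so valve_cmd ≥ 3.
The smallest integer in [0, 5] satisfying this is 3.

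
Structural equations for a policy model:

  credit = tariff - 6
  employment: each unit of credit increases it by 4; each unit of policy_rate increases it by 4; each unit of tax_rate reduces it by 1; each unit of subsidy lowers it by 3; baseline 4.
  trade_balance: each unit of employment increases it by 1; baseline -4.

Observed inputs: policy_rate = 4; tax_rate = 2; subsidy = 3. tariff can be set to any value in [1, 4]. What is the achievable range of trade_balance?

-15 to -3

Substituting into the employment equation gives employment = 4*tariff - 15.
So trade_balance = 4*tariff - 19.
Linear in tariff, so extremes are at the endpoints: tariff = 1 gives trade_balance = -15; tariff = 4 gives trade_balance = -3.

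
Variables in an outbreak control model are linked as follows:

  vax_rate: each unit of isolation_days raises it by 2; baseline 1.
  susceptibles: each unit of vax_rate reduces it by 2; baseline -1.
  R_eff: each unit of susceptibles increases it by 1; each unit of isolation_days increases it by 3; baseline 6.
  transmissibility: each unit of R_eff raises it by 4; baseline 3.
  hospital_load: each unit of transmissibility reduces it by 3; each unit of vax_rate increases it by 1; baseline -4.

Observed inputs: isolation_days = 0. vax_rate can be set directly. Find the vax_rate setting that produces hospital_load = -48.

Intervening on vax_rate fixes its value directly, overriding its dependence on isolation_days.
Substituting into the R_eff equation gives R_eff = -2*vax_rate + 5.
So transmissibility = -8*vax_rate + 23.
hospital_load becomes 25*vax_rate - 73.
Solve 25*vax_rate - 73 = -48: vax_rate = (-48 + 73) / 25 = 1.

vax_rate = 1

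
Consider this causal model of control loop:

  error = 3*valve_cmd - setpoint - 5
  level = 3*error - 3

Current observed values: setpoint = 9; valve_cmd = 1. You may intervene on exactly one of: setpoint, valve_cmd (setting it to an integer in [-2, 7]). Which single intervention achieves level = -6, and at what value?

Intervening on setpoint: with other inputs at their observed values, level = -3*setpoint - 9. Solving for -6 gives setpoint = -1, within [-2, 7].
Intervening on valve_cmd: level = 9*valve_cmd - 45. Reaching -6 requires valve_cmd = 13/3, not an integer.

set setpoint = -1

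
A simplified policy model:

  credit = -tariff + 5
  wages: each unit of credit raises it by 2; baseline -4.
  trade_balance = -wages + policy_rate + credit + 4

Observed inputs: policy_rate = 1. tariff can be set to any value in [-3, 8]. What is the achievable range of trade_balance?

1 to 12

Substituting into the wages equation gives wages = -2*tariff + 6.
Substituting into the trade_balance equation gives trade_balance = tariff + 4.
Linear in tariff, so extremes are at the endpoints: tariff = -3 gives trade_balance = 1; tariff = 8 gives trade_balance = 12.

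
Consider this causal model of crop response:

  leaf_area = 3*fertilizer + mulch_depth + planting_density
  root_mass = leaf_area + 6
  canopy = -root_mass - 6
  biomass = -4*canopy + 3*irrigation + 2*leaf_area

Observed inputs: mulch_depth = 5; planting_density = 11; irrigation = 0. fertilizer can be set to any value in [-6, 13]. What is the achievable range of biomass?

Substituting into the leaf_area equation gives leaf_area = 3*fertilizer + 16.
This gives root_mass = 3*fertilizer + 22.
canopy becomes -3*fertilizer - 28.
biomass becomes 18*fertilizer + 144.
Linear in fertilizer, so extremes are at the endpoints: fertilizer = -6 gives biomass = 36; fertilizer = 13 gives biomass = 378.

36 to 378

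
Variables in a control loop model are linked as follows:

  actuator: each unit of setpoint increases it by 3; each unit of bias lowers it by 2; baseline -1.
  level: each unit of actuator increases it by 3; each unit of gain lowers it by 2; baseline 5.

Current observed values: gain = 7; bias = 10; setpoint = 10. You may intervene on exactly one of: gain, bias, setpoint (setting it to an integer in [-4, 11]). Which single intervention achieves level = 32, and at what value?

Intervening on gain: with other inputs at their observed values, level = -2*gain + 32. Solving for 32 gives gain = 0, within [-4, 11].
Intervening on bias: level = -6*bias + 78. Reaching 32 requires bias = 23/3, not an integer.
Intervening on setpoint: level = 9*setpoint - 72. Reaching 32 requires setpoint = 104/9, not an integer.

set gain = 0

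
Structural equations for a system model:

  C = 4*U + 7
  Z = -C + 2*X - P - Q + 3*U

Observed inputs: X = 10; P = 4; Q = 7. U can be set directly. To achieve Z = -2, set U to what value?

U = 4

Substituting into the Z equation gives Z = -U + 2.
Solve -U + 2 = -2: U = (-2 - 2) / -1 = 4.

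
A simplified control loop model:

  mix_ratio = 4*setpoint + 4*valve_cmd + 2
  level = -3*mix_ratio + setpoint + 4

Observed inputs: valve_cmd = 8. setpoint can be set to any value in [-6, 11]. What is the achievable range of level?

-219 to -32

Substituting into the mix_ratio equation gives mix_ratio = 4*setpoint + 34.
level becomes -11*setpoint - 98.
Linear in setpoint, so extremes are at the endpoints: setpoint = -6 gives level = -32; setpoint = 11 gives level = -219.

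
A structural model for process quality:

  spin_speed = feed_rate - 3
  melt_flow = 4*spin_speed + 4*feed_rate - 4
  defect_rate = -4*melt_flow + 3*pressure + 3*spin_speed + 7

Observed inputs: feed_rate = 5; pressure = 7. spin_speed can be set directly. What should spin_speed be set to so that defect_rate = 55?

spin_speed = -7

Intervening on spin_speed fixes its value directly, overriding its dependence on feed_rate.
Substituting into the melt_flow equation gives melt_flow = 4*spin_speed + 16.
defect_rate becomes -13*spin_speed - 36.
Solve -13*spin_speed - 36 = 55: spin_speed = (55 + 36) / -13 = -7.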